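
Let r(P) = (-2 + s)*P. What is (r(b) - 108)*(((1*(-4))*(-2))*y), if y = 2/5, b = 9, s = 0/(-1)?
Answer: -2016/5 ≈ -403.20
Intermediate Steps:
s = 0 (s = 0*(-1) = 0)
y = ⅖ (y = 2*(⅕) = ⅖ ≈ 0.40000)
r(P) = -2*P (r(P) = (-2 + 0)*P = -2*P)
(r(b) - 108)*(((1*(-4))*(-2))*y) = (-2*9 - 108)*(((1*(-4))*(-2))*(⅖)) = (-18 - 108)*(-4*(-2)*(⅖)) = -1008*2/5 = -126*16/5 = -2016/5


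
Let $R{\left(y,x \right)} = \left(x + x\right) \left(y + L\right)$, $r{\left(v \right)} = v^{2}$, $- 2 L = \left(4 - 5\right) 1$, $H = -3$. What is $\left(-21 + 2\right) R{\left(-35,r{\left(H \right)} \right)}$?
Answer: $11799$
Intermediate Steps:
$L = \frac{1}{2}$ ($L = - \frac{\left(4 - 5\right) 1}{2} = - \frac{\left(-1\right) 1}{2} = \left(- \frac{1}{2}\right) \left(-1\right) = \frac{1}{2} \approx 0.5$)
$R{\left(y,x \right)} = 2 x \left(\frac{1}{2} + y\right)$ ($R{\left(y,x \right)} = \left(x + x\right) \left(y + \frac{1}{2}\right) = 2 x \left(\frac{1}{2} + y\right)$)
$\left(-21 + 2\right) R{\left(-35,r{\left(H \right)} \right)} = \left(-21 + 2\right) \left(-3\right)^{2} \left(1 + 2 \left(-35\right)\right) = - 19 \cdot 9 \left(1 - 70\right) = - 19 \cdot 9 \left(-69\right) = \left(-19\right) \left(-621\right) = 11799$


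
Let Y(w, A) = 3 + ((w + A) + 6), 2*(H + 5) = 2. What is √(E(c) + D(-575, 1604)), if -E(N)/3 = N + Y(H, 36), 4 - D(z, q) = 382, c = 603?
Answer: I*√2310 ≈ 48.062*I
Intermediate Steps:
H = -4 (H = -5 + (½)*2 = -5 + 1 = -4)
D(z, q) = -378 (D(z, q) = 4 - 1*382 = 4 - 382 = -378)
Y(w, A) = 9 + A + w (Y(w, A) = 3 + ((A + w) + 6) = 3 + (6 + A + w) = 9 + A + w)
E(N) = -123 - 3*N (E(N) = -3*(N + (9 + 36 - 4)) = -3*(N + 41) = -3*(41 + N) = -123 - 3*N)
√(E(c) + D(-575, 1604)) = √((-123 - 3*603) - 378) = √((-123 - 1809) - 378) = √(-1932 - 378) = √(-2310) = I*√2310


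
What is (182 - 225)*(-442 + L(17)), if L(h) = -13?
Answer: 19565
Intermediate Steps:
(182 - 225)*(-442 + L(17)) = (182 - 225)*(-442 - 13) = -43*(-455) = 19565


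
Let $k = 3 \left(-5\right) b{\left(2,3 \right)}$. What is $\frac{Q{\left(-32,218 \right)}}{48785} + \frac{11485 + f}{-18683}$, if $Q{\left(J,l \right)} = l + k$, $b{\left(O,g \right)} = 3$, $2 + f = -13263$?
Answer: $\frac{90069459}{911450155} \approx 0.09882$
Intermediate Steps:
$f = -13265$ ($f = -2 - 13263 = -13265$)
$k = -45$ ($k = 3 \left(-5\right) 3 = \left(-15\right) 3 = -45$)
$Q{\left(J,l \right)} = -45 + l$ ($Q{\left(J,l \right)} = l - 45 = -45 + l$)
$\frac{Q{\left(-32,218 \right)}}{48785} + \frac{11485 + f}{-18683} = \frac{-45 + 218}{48785} + \frac{11485 - 13265}{-18683} = 173 \cdot \frac{1}{48785} - - \frac{1780}{18683} = \frac{173}{48785} + \frac{1780}{18683} = \frac{90069459}{911450155}$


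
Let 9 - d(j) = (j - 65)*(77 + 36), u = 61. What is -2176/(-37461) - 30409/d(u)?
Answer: -1138148413/17269521 ≈ -65.905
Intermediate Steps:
d(j) = 7354 - 113*j (d(j) = 9 - (j - 65)*(77 + 36) = 9 - (-65 + j)*113 = 9 - (-7345 + 113*j) = 9 + (7345 - 113*j) = 7354 - 113*j)
-2176/(-37461) - 30409/d(u) = -2176/(-37461) - 30409/(7354 - 113*61) = -2176*(-1/37461) - 30409/(7354 - 6893) = 2176/37461 - 30409/461 = -1138148413/17269521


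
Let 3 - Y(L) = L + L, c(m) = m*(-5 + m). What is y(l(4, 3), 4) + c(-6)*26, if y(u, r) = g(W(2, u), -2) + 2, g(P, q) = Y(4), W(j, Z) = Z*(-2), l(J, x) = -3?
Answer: 1713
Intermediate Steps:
W(j, Z) = -2*Z
Y(L) = 3 - 2*L (Y(L) = 3 - (L + L) = 3 - 2*L)
g(P, q) = -5 (g(P, q) = 3 - 2*4 = 3 - 8 = -5)
y(u, r) = -3 (y(u, r) = -5 + 2 = -3)
y(l(4, 3), 4) + c(-6)*26 = -3 - 6*(-5 - 6)*26 = -3 - 6*(-11)*26 = -3 + 66*26 = -3 + 1716 = 1713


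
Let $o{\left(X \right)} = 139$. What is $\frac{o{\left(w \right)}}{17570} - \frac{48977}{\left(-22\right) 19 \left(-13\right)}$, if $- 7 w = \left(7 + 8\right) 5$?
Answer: $- \frac{214942641}{23868845} \approx -9.0052$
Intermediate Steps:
$w = - \frac{75}{7}$ ($w = - \frac{\left(7 + 8\right) 5}{7} = - \frac{15 \cdot 5}{7} = \left(- \frac{1}{7}\right) 75 = - \frac{75}{7} \approx -10.714$)
$\frac{o{\left(w \right)}}{17570} - \frac{48977}{\left(-22\right) 19 \left(-13\right)} = \frac{139}{17570} - \frac{48977}{\left(-22\right) 19 \left(-13\right)} = 139 \cdot \frac{1}{17570} - \frac{48977}{\left(-418\right) \left(-13\right)} = \frac{139}{17570} - \frac{48977}{5434} = - \frac{214942641}{23868845}$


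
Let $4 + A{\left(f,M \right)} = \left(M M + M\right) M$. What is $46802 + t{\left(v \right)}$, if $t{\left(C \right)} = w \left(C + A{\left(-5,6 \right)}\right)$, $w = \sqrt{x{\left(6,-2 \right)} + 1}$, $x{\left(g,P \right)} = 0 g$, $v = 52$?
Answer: $47102$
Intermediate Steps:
$A{\left(f,M \right)} = -4 + M \left(M + M^{2}\right)$ ($A{\left(f,M \right)} = -4 + \left(M M + M\right) M = -4 + \left(M^{2} + M\right) M = -4 + \left(M + M^{2}\right) M = -4 + M \left(M + M^{2}\right)$)
$x{\left(g,P \right)} = 0$
$w = 1$ ($w = \sqrt{0 + 1} = \sqrt{1} = 1$)
$t{\left(C \right)} = 248 + C$ ($t{\left(C \right)} = 1 \left(C + \left(-4 + 6^{2} + 6^{3}\right)\right) = 1 \left(C + \left(-4 + 36 + 216\right)\right) = 1 \left(C + 248\right) = 1 \left(248 + C\right) = 248 + C$)
$46802 + t{\left(v \right)} = 46802 + \left(248 + 52\right) = 46802 + 300 = 47102$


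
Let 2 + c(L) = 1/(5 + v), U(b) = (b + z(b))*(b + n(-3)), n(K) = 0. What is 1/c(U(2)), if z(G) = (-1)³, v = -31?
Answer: -26/53 ≈ -0.49057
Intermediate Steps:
z(G) = -1
U(b) = b*(-1 + b) (U(b) = (b - 1)*(b + 0) = (-1 + b)*b = b*(-1 + b))
c(L) = -53/26 (c(L) = -2 + 1/(5 - 31) = -2 + 1/(-26) = -2 - 1/26 = -53/26)
1/c(U(2)) = 1/(-53/26) = -26/53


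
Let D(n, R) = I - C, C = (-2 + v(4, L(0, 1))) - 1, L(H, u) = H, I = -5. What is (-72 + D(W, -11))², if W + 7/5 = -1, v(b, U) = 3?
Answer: 5929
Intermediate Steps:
C = 0 (C = (-2 + 3) - 1 = 1 - 1 = 0)
W = -12/5 (W = -7/5 - 1 = -12/5 ≈ -2.4000)
D(n, R) = -5 (D(n, R) = -5 - 1*0 = -5 + 0 = -5)
(-72 + D(W, -11))² = (-72 - 5)² = (-77)² = 5929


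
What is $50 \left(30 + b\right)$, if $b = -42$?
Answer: $-600$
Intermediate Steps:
$50 \left(30 + b\right) = 50 \left(30 - 42\right) = 50 \left(-12\right) = -600$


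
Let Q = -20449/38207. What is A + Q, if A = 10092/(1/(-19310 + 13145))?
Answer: -182856293593/2939 ≈ -6.2217e+7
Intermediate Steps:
A = -62217180 (A = 10092/(1/(-6165)) = 10092/(-1/6165) = 10092*(-6165) = -62217180)
Q = -1573/2939 (Q = -20449*1/38207 = -1573/2939 ≈ -0.53522)
A + Q = -62217180 - 1573/2939 = -182856293593/2939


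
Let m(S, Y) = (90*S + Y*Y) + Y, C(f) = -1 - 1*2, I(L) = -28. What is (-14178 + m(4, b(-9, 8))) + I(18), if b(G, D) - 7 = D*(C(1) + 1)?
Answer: -13774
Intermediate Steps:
C(f) = -3 (C(f) = -1 - 2 = -3)
b(G, D) = 7 - 2*D (b(G, D) = 7 + D*(-3 + 1) = 7 + D*(-2) = 7 - 2*D)
m(S, Y) = Y + Y² + 90*S (m(S, Y) = (90*S + Y²) + Y = (Y² + 90*S) + Y = Y + Y² + 90*S)
(-14178 + m(4, b(-9, 8))) + I(18) = (-14178 + ((7 - 2*8) + (7 - 2*8)² + 90*4)) - 28 = (-14178 + ((7 - 16) + (7 - 16)² + 360)) - 28 = (-14178 + (-9 + (-9)² + 360)) - 28 = (-14178 + (-9 + 81 + 360)) - 28 = (-14178 + 432) - 28 = -13746 - 28 = -13774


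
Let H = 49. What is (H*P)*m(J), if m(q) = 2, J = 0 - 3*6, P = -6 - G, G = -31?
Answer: 2450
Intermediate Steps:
P = 25 (P = -6 - 1*(-31) = -6 + 31 = 25)
J = -18 (J = 0 - 18 = -18)
(H*P)*m(J) = (49*25)*2 = 1225*2 = 2450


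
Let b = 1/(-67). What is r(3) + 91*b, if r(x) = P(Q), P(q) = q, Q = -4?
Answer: -359/67 ≈ -5.3582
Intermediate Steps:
b = -1/67 ≈ -0.014925
r(x) = -4
r(3) + 91*b = -4 + 91*(-1/67) = -4 - 91/67 = -359/67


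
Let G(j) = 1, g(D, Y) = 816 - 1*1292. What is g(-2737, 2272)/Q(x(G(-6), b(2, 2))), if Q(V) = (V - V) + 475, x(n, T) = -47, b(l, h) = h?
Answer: -476/475 ≈ -1.0021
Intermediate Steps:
g(D, Y) = -476 (g(D, Y) = 816 - 1292 = -476)
Q(V) = 475 (Q(V) = 0 + 475 = 475)
g(-2737, 2272)/Q(x(G(-6), b(2, 2))) = -476/475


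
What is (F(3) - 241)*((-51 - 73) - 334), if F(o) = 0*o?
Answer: 110378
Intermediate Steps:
F(o) = 0
(F(3) - 241)*((-51 - 73) - 334) = (0 - 241)*((-51 - 73) - 334) = -241*(-124 - 334) = -241*(-458) = 110378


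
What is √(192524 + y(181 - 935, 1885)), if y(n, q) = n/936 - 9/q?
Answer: √24626815582135/11310 ≈ 438.77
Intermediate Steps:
y(n, q) = -9/q + n/936 (y(n, q) = n*(1/936) - 9/q = n/936 - 9/q = -9/q + n/936)
√(192524 + y(181 - 935, 1885)) = √(192524 + (-9/1885 + (181 - 935)/936)) = √(192524 + (-9*1/1885 + (1/936)*(-754))) = √(192524 + (-9/1885 - 29/36)) = √(192524 - 54989/67860) = √(13064623651/67860) = √24626815582135/11310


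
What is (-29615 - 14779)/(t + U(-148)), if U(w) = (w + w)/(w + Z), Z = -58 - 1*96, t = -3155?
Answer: 6703494/476257 ≈ 14.075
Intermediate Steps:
Z = -154 (Z = -58 - 96 = -154)
U(w) = 2*w/(-154 + w) (U(w) = (w + w)/(w - 154) = (2*w)/(-154 + w) = 2*w/(-154 + w))
(-29615 - 14779)/(t + U(-148)) = (-29615 - 14779)/(-3155 + 2*(-148)/(-154 - 148)) = -44394/(-3155 + 2*(-148)/(-302)) = -44394/(-3155 + 2*(-148)*(-1/302)) = -44394/(-3155 + 148/151) = -44394/(-476257/151) = -44394*(-151/476257) = 6703494/476257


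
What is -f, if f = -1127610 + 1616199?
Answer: -488589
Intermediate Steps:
f = 488589
-f = -1*488589 = -488589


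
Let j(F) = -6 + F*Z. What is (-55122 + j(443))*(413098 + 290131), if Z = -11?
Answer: -42194443229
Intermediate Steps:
j(F) = -6 - 11*F (j(F) = -6 + F*(-11) = -6 - 11*F)
(-55122 + j(443))*(413098 + 290131) = (-55122 + (-6 - 11*443))*(413098 + 290131) = (-55122 + (-6 - 4873))*703229 = (-55122 - 4879)*703229 = -60001*703229 = -42194443229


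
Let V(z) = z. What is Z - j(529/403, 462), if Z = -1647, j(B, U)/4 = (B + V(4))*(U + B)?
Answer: -1866514883/162409 ≈ -11493.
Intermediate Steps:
j(B, U) = 4*(4 + B)*(B + U) (j(B, U) = 4*((B + 4)*(U + B)) = 4*((4 + B)*(B + U)) = 4*(4 + B)*(B + U))
Z - j(529/403, 462) = -1647 - (4*(529/403)**2 + 16*(529/403) + 16*462 + 4*(529/403)*462) = -1647 - (4*(529*(1/403))**2 + 16*(529*(1/403)) + 7392 + 4*(529*(1/403))*462) = -1647 - (4*(529/403)**2 + 16*(529/403) + 7392 + 4*(529/403)*462) = -1647 - (4*(279841/162409) + 8464/403 + 7392 + 977592/403) = -1647 - (1119364/162409 + 8464/403 + 7392 + 977592/403) = -1647 - 1*1599027260/162409 = -1647 - 1599027260/162409 = -1866514883/162409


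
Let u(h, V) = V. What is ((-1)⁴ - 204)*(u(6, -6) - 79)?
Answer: 17255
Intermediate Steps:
((-1)⁴ - 204)*(u(6, -6) - 79) = ((-1)⁴ - 204)*(-6 - 79) = (1 - 204)*(-85) = -203*(-85) = 17255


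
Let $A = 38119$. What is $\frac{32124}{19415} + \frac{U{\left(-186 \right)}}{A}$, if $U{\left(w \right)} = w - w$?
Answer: $\frac{32124}{19415} \approx 1.6546$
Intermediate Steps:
$U{\left(w \right)} = 0$
$\frac{32124}{19415} + \frac{U{\left(-186 \right)}}{A} = \frac{32124}{19415} + \frac{0}{38119} = 32124 \cdot \frac{1}{19415} + 0 \cdot \frac{1}{38119} = \frac{32124}{19415} + 0 = \frac{32124}{19415}$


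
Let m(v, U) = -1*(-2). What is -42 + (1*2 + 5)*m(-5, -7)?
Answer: -28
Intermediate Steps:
m(v, U) = 2
-42 + (1*2 + 5)*m(-5, -7) = -42 + (1*2 + 5)*2 = -42 + (2 + 5)*2 = -42 + 7*2 = -42 + 14 = -28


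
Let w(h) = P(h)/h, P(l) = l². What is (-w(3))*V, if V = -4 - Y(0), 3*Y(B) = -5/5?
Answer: 11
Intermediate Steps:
Y(B) = -⅓ (Y(B) = (-5/5)/3 = (-5*⅕)/3 = (⅓)*(-1) = -⅓)
w(h) = h (w(h) = h²/h = h)
V = -11/3 (V = -4 - 1*(-⅓) = -4 + ⅓ = -11/3 ≈ -3.6667)
(-w(3))*V = -1*3*(-11/3) = -3*(-11/3) = 11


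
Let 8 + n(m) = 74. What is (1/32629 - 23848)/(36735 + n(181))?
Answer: -86459599/133419981 ≈ -0.64803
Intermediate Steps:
n(m) = 66 (n(m) = -8 + 74 = 66)
(1/32629 - 23848)/(36735 + n(181)) = (1/32629 - 23848)/(36735 + 66) = (1/32629 - 23848)/36801 = -778136391/32629*1/36801 = -86459599/133419981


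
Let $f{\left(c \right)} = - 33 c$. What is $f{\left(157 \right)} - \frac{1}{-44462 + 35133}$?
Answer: $- \frac{48333548}{9329} \approx -5181.0$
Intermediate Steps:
$f{\left(157 \right)} - \frac{1}{-44462 + 35133} = \left(-33\right) 157 - \frac{1}{-44462 + 35133} = -5181 - \frac{1}{-9329} = -5181 - - \frac{1}{9329} = -5181 + \frac{1}{9329} = - \frac{48333548}{9329}$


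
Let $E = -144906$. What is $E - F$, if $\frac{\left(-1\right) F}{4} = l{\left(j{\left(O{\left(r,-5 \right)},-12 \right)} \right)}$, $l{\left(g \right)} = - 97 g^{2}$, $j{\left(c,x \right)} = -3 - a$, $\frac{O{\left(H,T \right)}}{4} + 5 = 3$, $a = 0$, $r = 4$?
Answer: $-148398$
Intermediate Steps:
$O{\left(H,T \right)} = -8$ ($O{\left(H,T \right)} = -20 + 4 \cdot 3 = -20 + 12 = -8$)
$j{\left(c,x \right)} = -3$ ($j{\left(c,x \right)} = -3 - 0 = -3 + 0 = -3$)
$F = 3492$ ($F = - 4 \left(- 97 \left(-3\right)^{2}\right) = - 4 \left(\left(-97\right) 9\right) = \left(-4\right) \left(-873\right) = 3492$)
$E - F = -144906 - 3492 = -148398$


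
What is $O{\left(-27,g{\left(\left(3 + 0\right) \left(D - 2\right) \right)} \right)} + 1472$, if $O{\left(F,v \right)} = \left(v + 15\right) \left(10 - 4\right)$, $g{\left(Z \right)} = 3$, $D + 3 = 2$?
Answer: $1580$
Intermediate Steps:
$D = -1$ ($D = -3 + 2 = -1$)
$O{\left(F,v \right)} = 90 + 6 v$ ($O{\left(F,v \right)} = \left(15 + v\right) 6 = 90 + 6 v$)
$O{\left(-27,g{\left(\left(3 + 0\right) \left(D - 2\right) \right)} \right)} + 1472 = \left(90 + 6 \cdot 3\right) + 1472 = \left(90 + 18\right) + 1472 = 108 + 1472 = 1580$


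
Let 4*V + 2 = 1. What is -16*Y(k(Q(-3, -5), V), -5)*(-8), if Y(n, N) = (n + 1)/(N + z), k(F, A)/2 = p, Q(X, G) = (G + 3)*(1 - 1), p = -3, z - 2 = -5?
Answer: 80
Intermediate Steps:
z = -3 (z = 2 - 5 = -3)
V = -1/4 (V = -1/2 + (1/4)*1 = -1/2 + 1/4 = -1/4 ≈ -0.25000)
Q(X, G) = 0 (Q(X, G) = (3 + G)*0 = 0)
k(F, A) = -6 (k(F, A) = 2*(-3) = -6)
Y(n, N) = (1 + n)/(-3 + N) (Y(n, N) = (n + 1)/(N - 3) = (1 + n)/(-3 + N))
-16*Y(k(Q(-3, -5), V), -5)*(-8) = -16*(1 - 6)/(-3 - 5)*(-8) = -16*(-5)/(-8)*(-8) = -(-2)*(-5)*(-8) = -16*5/8*(-8) = -10*(-8) = 80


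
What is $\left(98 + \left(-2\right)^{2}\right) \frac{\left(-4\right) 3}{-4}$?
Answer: $306$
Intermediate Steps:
$\left(98 + \left(-2\right)^{2}\right) \frac{\left(-4\right) 3}{-4} = \left(98 + 4\right) \left(\left(-12\right) \left(- \frac{1}{4}\right)\right) = 102 \cdot 3 = 306$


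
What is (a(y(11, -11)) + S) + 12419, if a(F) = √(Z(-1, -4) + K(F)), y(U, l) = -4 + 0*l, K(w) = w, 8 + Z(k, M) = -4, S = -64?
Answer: 12355 + 4*I ≈ 12355.0 + 4.0*I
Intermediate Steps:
Z(k, M) = -12 (Z(k, M) = -8 - 4 = -12)
y(U, l) = -4 (y(U, l) = -4 + 0 = -4)
a(F) = √(-12 + F)
(a(y(11, -11)) + S) + 12419 = (√(-12 - 4) - 64) + 12419 = (√(-16) - 64) + 12419 = (4*I - 64) + 12419 = (-64 + 4*I) + 12419 = 12355 + 4*I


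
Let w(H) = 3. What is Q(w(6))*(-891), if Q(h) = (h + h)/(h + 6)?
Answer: -594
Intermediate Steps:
Q(h) = 2*h/(6 + h) (Q(h) = (2*h)/(6 + h) = 2*h/(6 + h))
Q(w(6))*(-891) = (2*3/(6 + 3))*(-891) = (2*3/9)*(-891) = (2*3*(1/9))*(-891) = (2/3)*(-891) = -594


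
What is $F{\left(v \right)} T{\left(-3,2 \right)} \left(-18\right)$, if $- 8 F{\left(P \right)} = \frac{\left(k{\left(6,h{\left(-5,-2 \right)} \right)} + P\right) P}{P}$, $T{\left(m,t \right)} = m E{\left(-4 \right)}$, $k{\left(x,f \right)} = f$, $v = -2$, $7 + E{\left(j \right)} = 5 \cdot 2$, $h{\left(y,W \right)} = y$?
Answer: $\frac{567}{4} \approx 141.75$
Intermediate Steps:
$E{\left(j \right)} = 3$ ($E{\left(j \right)} = -7 + 5 \cdot 2 = -7 + 10 = 3$)
$T{\left(m,t \right)} = 3 m$ ($T{\left(m,t \right)} = m 3 = 3 m$)
$F{\left(P \right)} = \frac{5}{8} - \frac{P}{8}$ ($F{\left(P \right)} = - \frac{\left(-5 + P\right) P \frac{1}{P}}{8} = - \frac{P \left(-5 + P\right) \frac{1}{P}}{8} = - \frac{-5 + P}{8} = \frac{5}{8} - \frac{P}{8}$)
$F{\left(v \right)} T{\left(-3,2 \right)} \left(-18\right) = \left(\frac{5}{8} - - \frac{1}{4}\right) 3 \left(-3\right) \left(-18\right) = \left(\frac{5}{8} + \frac{1}{4}\right) \left(-9\right) \left(-18\right) = \frac{7}{8} \left(-9\right) \left(-18\right) = \left(- \frac{63}{8}\right) \left(-18\right) = \frac{567}{4}$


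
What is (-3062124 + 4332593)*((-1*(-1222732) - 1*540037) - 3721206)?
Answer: -3860334031659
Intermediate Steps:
(-3062124 + 4332593)*((-1*(-1222732) - 1*540037) - 3721206) = 1270469*((1222732 - 540037) - 3721206) = 1270469*(682695 - 3721206) = 1270469*(-3038511) = -3860334031659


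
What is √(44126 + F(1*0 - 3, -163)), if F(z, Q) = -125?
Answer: 3*√4889 ≈ 209.76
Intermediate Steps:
√(44126 + F(1*0 - 3, -163)) = √(44126 - 125) = √44001 = 3*√4889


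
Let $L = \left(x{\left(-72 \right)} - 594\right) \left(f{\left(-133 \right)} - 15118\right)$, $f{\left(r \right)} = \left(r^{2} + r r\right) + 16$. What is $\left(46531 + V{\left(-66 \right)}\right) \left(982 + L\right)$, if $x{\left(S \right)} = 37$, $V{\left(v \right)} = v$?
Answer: $-524717628750$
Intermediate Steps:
$f{\left(r \right)} = 16 + 2 r^{2}$ ($f{\left(r \right)} = \left(r^{2} + r^{2}\right) + 16 = 2 r^{2} + 16 = 16 + 2 r^{2}$)
$L = -11293732$ ($L = \left(37 - 594\right) \left(\left(16 + 2 \left(-133\right)^{2}\right) - 15118\right) = - 557 \left(\left(16 + 2 \cdot 17689\right) - 15118\right) = - 557 \left(\left(16 + 35378\right) - 15118\right) = - 557 \left(35394 - 15118\right) = \left(-557\right) 20276 = -11293732$)
$\left(46531 + V{\left(-66 \right)}\right) \left(982 + L\right) = \left(46531 - 66\right) \left(982 - 11293732\right) = 46465 \left(-11292750\right) = -524717628750$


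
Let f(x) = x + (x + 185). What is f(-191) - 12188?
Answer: -12385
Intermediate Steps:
f(x) = 185 + 2*x (f(x) = x + (185 + x) = 185 + 2*x)
f(-191) - 12188 = (185 + 2*(-191)) - 12188 = (185 - 382) - 12188 = -197 - 12188 = -12385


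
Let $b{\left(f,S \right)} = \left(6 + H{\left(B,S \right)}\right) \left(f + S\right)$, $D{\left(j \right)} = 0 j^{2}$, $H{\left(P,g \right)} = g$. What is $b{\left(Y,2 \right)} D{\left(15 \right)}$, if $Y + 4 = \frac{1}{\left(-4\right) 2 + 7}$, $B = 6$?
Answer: $0$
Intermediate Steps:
$D{\left(j \right)} = 0$
$Y = -5$ ($Y = -4 + \frac{1}{\left(-4\right) 2 + 7} = -4 + \frac{1}{-8 + 7} = -4 + \frac{1}{-1} = -4 - 1 = -5$)
$b{\left(f,S \right)} = \left(6 + S\right) \left(S + f\right)$ ($b{\left(f,S \right)} = \left(6 + S\right) \left(f + S\right) = \left(6 + S\right) \left(S + f\right)$)
$b{\left(Y,2 \right)} D{\left(15 \right)} = \left(2^{2} + 6 \cdot 2 + 6 \left(-5\right) + 2 \left(-5\right)\right) 0 = \left(4 + 12 - 30 - 10\right) 0 = \left(-24\right) 0 = 0$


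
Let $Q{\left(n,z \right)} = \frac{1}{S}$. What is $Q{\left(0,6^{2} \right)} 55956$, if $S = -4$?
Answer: $-13989$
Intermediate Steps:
$Q{\left(n,z \right)} = - \frac{1}{4}$ ($Q{\left(n,z \right)} = \frac{1}{-4} = - \frac{1}{4}$)
$Q{\left(0,6^{2} \right)} 55956 = \left(- \frac{1}{4}\right) 55956 = -13989$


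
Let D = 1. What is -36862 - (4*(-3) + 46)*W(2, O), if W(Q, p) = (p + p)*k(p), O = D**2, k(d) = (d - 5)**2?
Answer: -37950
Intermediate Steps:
k(d) = (-5 + d)**2
O = 1 (O = 1**2 = 1)
W(Q, p) = 2*p*(-5 + p)**2 (W(Q, p) = (p + p)*(-5 + p)**2 = (2*p)*(-5 + p)**2 = 2*p*(-5 + p)**2)
-36862 - (4*(-3) + 46)*W(2, O) = -36862 - (4*(-3) + 46)*2*1*(-5 + 1)**2 = -36862 - (-12 + 46)*2*1*(-4)**2 = -36862 - 34*2*1*16 = -36862 - 34*32 = -36862 - 1*1088 = -36862 - 1088 = -37950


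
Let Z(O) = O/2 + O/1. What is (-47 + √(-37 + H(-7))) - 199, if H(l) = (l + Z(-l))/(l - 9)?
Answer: -246 + I*√2382/8 ≈ -246.0 + 6.1007*I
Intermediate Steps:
Z(O) = 3*O/2 (Z(O) = O*(½) + O*1 = O/2 + O = 3*O/2)
H(l) = -l/(2*(-9 + l)) (H(l) = (l + 3*(-l)/2)/(l - 9) = (l - 3*l/2)/(-9 + l) = (-l/2)/(-9 + l) = -l/(2*(-9 + l)))
(-47 + √(-37 + H(-7))) - 199 = (-47 + √(-37 - 1*(-7)/(-18 + 2*(-7)))) - 199 = (-47 + √(-37 - 1*(-7)/(-18 - 14))) - 199 = (-47 + √(-37 - 1*(-7)/(-32))) - 199 = (-47 + √(-37 - 1*(-7)*(-1/32))) - 199 = (-47 + √(-37 - 7/32)) - 199 = (-47 + √(-1191/32)) - 199 = (-47 + I*√2382/8) - 199 = -246 + I*√2382/8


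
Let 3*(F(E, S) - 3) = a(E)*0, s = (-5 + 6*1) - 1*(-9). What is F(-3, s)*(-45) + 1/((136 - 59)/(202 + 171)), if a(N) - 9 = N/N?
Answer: -10022/77 ≈ -130.16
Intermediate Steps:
a(N) = 10 (a(N) = 9 + N/N = 9 + 1 = 10)
s = 10 (s = (-5 + 6) + 9 = 1 + 9 = 10)
F(E, S) = 3 (F(E, S) = 3 + (10*0)/3 = 3 + (1/3)*0 = 3 + 0 = 3)
F(-3, s)*(-45) + 1/((136 - 59)/(202 + 171)) = 3*(-45) + 1/((136 - 59)/(202 + 171)) = -135 + 1/(77/373) = -135 + 373/77 = -10022/77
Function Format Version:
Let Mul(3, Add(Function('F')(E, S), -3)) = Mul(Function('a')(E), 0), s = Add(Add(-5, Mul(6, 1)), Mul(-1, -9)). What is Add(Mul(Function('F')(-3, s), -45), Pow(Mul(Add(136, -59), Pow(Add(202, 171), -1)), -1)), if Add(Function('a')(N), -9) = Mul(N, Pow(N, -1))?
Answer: Rational(-10022, 77) ≈ -130.16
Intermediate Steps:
Function('a')(N) = 10 (Function('a')(N) = Add(9, Mul(N, Pow(N, -1))) = Add(9, 1) = 10)
s = 10 (s = Add(Add(-5, 6), 9) = Add(1, 9) = 10)
Function('F')(E, S) = 3 (Function('F')(E, S) = Add(3, Mul(Rational(1, 3), Mul(10, 0))) = Add(3, Mul(Rational(1, 3), 0)) = Add(3, 0) = 3)
Add(Mul(Function('F')(-3, s), -45), Pow(Mul(Add(136, -59), Pow(Add(202, 171), -1)), -1)) = Add(Mul(3, -45), Pow(Mul(Add(136, -59), Pow(Add(202, 171), -1)), -1)) = Add(-135, Pow(Mul(77, Pow(373, -1)), -1)) = Add(-135, Pow(Mul(77, Rational(1, 373)), -1)) = Add(-135, Pow(Rational(77, 373), -1)) = Add(-135, Rational(373, 77)) = Rational(-10022, 77)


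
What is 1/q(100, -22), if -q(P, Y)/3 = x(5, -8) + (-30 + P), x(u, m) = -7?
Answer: -1/189 ≈ -0.0052910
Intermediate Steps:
q(P, Y) = 111 - 3*P (q(P, Y) = -3*(-7 + (-30 + P)) = -3*(-37 + P) = 111 - 3*P)
1/q(100, -22) = 1/(111 - 3*100) = 1/(111 - 300) = 1/(-189) = -1/189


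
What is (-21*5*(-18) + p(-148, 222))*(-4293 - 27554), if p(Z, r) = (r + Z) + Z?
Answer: -57834152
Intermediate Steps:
p(Z, r) = r + 2*Z (p(Z, r) = (Z + r) + Z = r + 2*Z)
(-21*5*(-18) + p(-148, 222))*(-4293 - 27554) = (-21*5*(-18) + (222 + 2*(-148)))*(-4293 - 27554) = (-105*(-18) + (222 - 296))*(-31847) = (1890 - 74)*(-31847) = 1816*(-31847) = -57834152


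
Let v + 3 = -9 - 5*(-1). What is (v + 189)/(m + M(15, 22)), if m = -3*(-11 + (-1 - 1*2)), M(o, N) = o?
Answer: 182/57 ≈ 3.1930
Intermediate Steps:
v = -7 (v = -3 + (-9 - 5*(-1)) = -3 + (-9 + 5) = -3 - 4 = -7)
m = 42 (m = -3*(-11 + (-1 - 2)) = -3*(-11 - 3) = -3*(-14) = 42)
(v + 189)/(m + M(15, 22)) = (-7 + 189)/(42 + 15) = 182/57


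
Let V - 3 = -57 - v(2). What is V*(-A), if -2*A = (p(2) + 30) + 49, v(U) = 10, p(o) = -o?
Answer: -2464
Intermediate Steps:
V = -64 (V = 3 + (-57 - 1*10) = 3 + (-57 - 10) = 3 - 67 = -64)
A = -77/2 (A = -((-1*2 + 30) + 49)/2 = -((-2 + 30) + 49)/2 = -(28 + 49)/2 = -½*77 = -77/2 ≈ -38.500)
V*(-A) = -(-64)*(-77)/2 = -64*77/2 = -2464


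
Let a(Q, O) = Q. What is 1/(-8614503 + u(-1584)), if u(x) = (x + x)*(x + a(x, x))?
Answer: 1/1421721 ≈ 7.0337e-7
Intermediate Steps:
u(x) = 4*x² (u(x) = (x + x)*(x + x) = (2*x)*(2*x) = 4*x²)
1/(-8614503 + u(-1584)) = 1/(-8614503 + 4*(-1584)²) = 1/(-8614503 + 4*2509056) = 1/(-8614503 + 10036224) = 1/1421721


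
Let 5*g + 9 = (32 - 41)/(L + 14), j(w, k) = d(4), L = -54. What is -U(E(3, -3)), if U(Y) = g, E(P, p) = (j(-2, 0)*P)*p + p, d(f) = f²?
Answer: 351/200 ≈ 1.7550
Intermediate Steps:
j(w, k) = 16 (j(w, k) = 4² = 16)
g = -351/200 (g = -9/5 + ((32 - 41)/(-54 + 14))/5 = -9/5 + (-9/(-40))/5 = -9/5 + (-9*(-1/40))/5 = -9/5 + (⅕)*(9/40) = -9/5 + 9/200 = -351/200 ≈ -1.7550)
E(P, p) = p + 16*P*p (E(P, p) = (16*P)*p + p = 16*P*p + p = p + 16*P*p)
U(Y) = -351/200
-U(E(3, -3)) = -1*(-351/200) = 351/200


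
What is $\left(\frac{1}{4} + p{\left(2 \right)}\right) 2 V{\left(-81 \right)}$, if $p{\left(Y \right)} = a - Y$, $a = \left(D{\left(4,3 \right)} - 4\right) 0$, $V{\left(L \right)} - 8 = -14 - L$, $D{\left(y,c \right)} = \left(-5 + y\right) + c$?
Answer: $- \frac{525}{2} \approx -262.5$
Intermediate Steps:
$D{\left(y,c \right)} = -5 + c + y$
$V{\left(L \right)} = -6 - L$ ($V{\left(L \right)} = 8 - \left(14 + L\right) = -6 - L$)
$a = 0$ ($a = \left(\left(-5 + 3 + 4\right) - 4\right) 0 = \left(2 - 4\right) 0 = \left(-2\right) 0 = 0$)
$p{\left(Y \right)} = - Y$ ($p{\left(Y \right)} = 0 - Y = - Y$)
$\left(\frac{1}{4} + p{\left(2 \right)}\right) 2 V{\left(-81 \right)} = \left(\frac{1}{4} - 2\right) 2 \left(-6 - -81\right) = \left(\frac{1}{4} - 2\right) 2 \left(-6 + 81\right) = \left(- \frac{7}{4}\right) 2 \cdot 75 = \left(- \frac{7}{2}\right) 75 = - \frac{525}{2}$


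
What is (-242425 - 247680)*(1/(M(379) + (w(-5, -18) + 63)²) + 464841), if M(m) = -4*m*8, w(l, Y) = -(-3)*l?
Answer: -2238112504458215/9824 ≈ -2.2782e+11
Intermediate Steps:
w(l, Y) = 3*l
M(m) = -32*m
(-242425 - 247680)*(1/(M(379) + (w(-5, -18) + 63)²) + 464841) = (-242425 - 247680)*(1/(-32*379 + (3*(-5) + 63)²) + 464841) = -490105*(1/(-12128 + (-15 + 63)²) + 464841) = -490105*(1/(-12128 + 48²) + 464841) = -490105*(1/(-12128 + 2304) + 464841) = -490105*(1/(-9824) + 464841) = -490105*(-1/9824 + 464841) = -490105*4566597983/9824 = -2238112504458215/9824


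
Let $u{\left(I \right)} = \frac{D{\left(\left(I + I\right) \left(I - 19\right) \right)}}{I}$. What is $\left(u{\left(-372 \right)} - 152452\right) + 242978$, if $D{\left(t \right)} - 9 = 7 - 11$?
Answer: $\frac{33675667}{372} \approx 90526.0$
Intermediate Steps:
$D{\left(t \right)} = 5$ ($D{\left(t \right)} = 9 + \left(7 - 11\right) = 9 - 4 = 5$)
$u{\left(I \right)} = \frac{5}{I}$
$\left(u{\left(-372 \right)} - 152452\right) + 242978 = \left(\frac{5}{-372} - 152452\right) + 242978 = \left(5 \left(- \frac{1}{372}\right) - 152452\right) + 242978 = \left(- \frac{5}{372} - 152452\right) + 242978 = - \frac{56712149}{372} + 242978 = \frac{33675667}{372}$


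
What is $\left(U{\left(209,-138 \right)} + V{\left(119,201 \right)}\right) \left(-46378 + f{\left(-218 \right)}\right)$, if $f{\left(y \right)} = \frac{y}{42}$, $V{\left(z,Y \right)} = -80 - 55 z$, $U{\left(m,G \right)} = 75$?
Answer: $\frac{6380007850}{21} \approx 3.0381 \cdot 10^{8}$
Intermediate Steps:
$V{\left(z,Y \right)} = -80 - 55 z$
$f{\left(y \right)} = \frac{y}{42}$ ($f{\left(y \right)} = y \frac{1}{42} = \frac{y}{42}$)
$\left(U{\left(209,-138 \right)} + V{\left(119,201 \right)}\right) \left(-46378 + f{\left(-218 \right)}\right) = \left(75 - 6625\right) \left(-46378 + \frac{1}{42} \left(-218\right)\right) = \left(75 - 6625\right) \left(-46378 - \frac{109}{21}\right) = \left(75 - 6625\right) \left(- \frac{974047}{21}\right) = \left(-6550\right) \left(- \frac{974047}{21}\right) = \frac{6380007850}{21}$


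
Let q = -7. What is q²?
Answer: 49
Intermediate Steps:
q² = (-7)² = 49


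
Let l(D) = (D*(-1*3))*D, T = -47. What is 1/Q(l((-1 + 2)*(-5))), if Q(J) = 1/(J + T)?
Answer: -122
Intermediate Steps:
l(D) = -3*D**2 (l(D) = (D*(-3))*D = (-3*D)*D = -3*D**2)
Q(J) = 1/(-47 + J) (Q(J) = 1/(J - 47) = 1/(-47 + J))
1/Q(l((-1 + 2)*(-5))) = 1/(1/(-47 - 3*25*(-1 + 2)**2)) = 1/(1/(-47 - 3*(1*(-5))**2)) = 1/(1/(-47 - 3*(-5)**2)) = 1/(1/(-47 - 3*25)) = 1/(1/(-47 - 75)) = 1/(1/(-122)) = 1/(-1/122) = -122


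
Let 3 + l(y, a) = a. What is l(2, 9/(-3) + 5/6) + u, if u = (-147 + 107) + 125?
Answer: 479/6 ≈ 79.833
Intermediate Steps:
l(y, a) = -3 + a
u = 85 (u = -40 + 125 = 85)
l(2, 9/(-3) + 5/6) + u = (-3 + (9/(-3) + 5/6)) + 85 = (-3 + (9*(-1/3) + 5*(1/6))) + 85 = (-3 + (-3 + 5/6)) + 85 = (-3 - 13/6) + 85 = -31/6 + 85 = 479/6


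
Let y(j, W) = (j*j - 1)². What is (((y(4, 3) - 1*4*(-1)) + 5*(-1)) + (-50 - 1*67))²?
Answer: 11449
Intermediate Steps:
y(j, W) = (-1 + j²)² (y(j, W) = (j² - 1)² = (-1 + j²)²)
(((y(4, 3) - 1*4*(-1)) + 5*(-1)) + (-50 - 1*67))² = ((((-1 + 4²)² - 1*4*(-1)) + 5*(-1)) + (-50 - 1*67))² = ((((-1 + 16)² - 4*(-1)) - 5) + (-50 - 67))² = (((15² + 4) - 5) - 117)² = (((225 + 4) - 5) - 117)² = ((229 - 5) - 117)² = (224 - 117)² = 107² = 11449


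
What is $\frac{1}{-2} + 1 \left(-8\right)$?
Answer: $- \frac{17}{2} \approx -8.5$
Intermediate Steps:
$\frac{1}{-2} + 1 \left(-8\right) = - \frac{1}{2} - 8 = - \frac{17}{2}$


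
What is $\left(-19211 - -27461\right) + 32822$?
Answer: $41072$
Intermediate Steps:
$\left(-19211 - -27461\right) + 32822 = \left(-19211 + 27461\right) + 32822 = 8250 + 32822 = 41072$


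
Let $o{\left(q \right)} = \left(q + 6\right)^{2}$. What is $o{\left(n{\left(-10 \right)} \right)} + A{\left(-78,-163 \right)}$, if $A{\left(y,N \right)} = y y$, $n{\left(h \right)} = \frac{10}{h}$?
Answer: $6109$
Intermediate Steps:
$A{\left(y,N \right)} = y^{2}$
$o{\left(q \right)} = \left(6 + q\right)^{2}$
$o{\left(n{\left(-10 \right)} \right)} + A{\left(-78,-163 \right)} = \left(6 + \frac{10}{-10}\right)^{2} + \left(-78\right)^{2} = \left(6 + 10 \left(- \frac{1}{10}\right)\right)^{2} + 6084 = \left(6 - 1\right)^{2} + 6084 = 5^{2} + 6084 = 25 + 6084 = 6109$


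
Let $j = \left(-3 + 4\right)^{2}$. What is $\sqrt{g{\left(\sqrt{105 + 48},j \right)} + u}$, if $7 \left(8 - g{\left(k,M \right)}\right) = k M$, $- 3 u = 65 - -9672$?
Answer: $\frac{\sqrt{-1427811 - 189 \sqrt{17}}}{21} \approx 56.916 i$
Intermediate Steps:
$j = 1$ ($j = 1^{2} = 1$)
$u = - \frac{9737}{3}$ ($u = - \frac{65 - -9672}{3} = - \frac{65 + 9672}{3} = \left(- \frac{1}{3}\right) 9737 = - \frac{9737}{3} \approx -3245.7$)
$g{\left(k,M \right)} = 8 - \frac{M k}{7}$ ($g{\left(k,M \right)} = 8 - \frac{k M}{7} = 8 - \frac{M k}{7}$)
$\sqrt{g{\left(\sqrt{105 + 48},j \right)} + u} = \sqrt{\left(8 - \frac{\sqrt{105 + 48}}{7}\right) - \frac{9737}{3}} = \sqrt{\left(8 - \frac{\sqrt{153}}{7}\right) - \frac{9737}{3}} = \sqrt{\left(8 - \frac{3 \sqrt{17}}{7}\right) - \frac{9737}{3}} = \sqrt{- \frac{9713}{3} - \frac{3 \sqrt{17}}{7}}$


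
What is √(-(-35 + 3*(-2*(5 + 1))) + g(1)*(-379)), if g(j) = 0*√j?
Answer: √71 ≈ 8.4261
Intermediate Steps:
g(j) = 0
√(-(-35 + 3*(-2*(5 + 1))) + g(1)*(-379)) = √(-(-35 + 3*(-2*(5 + 1))) + 0*(-379)) = √(-(-35 + 3*(-2*6)) + 0) = √(-(-35 + 3*(-12)) + 0) = √(-(-35 - 36) + 0) = √(-1*(-71) + 0) = √(71 + 0) = √71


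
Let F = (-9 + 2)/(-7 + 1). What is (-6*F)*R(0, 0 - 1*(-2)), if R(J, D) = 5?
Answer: -35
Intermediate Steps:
F = 7/6 (F = -7/(-6) = -7*(-⅙) = 7/6 ≈ 1.1667)
(-6*F)*R(0, 0 - 1*(-2)) = -6*7/6*5 = -7*5 = -35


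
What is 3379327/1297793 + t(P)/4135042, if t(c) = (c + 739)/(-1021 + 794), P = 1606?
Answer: 453145366727719/174025611949066 ≈ 2.6039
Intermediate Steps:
t(c) = -739/227 - c/227 (t(c) = (739 + c)/(-227) = (739 + c)*(-1/227) = -739/227 - c/227)
3379327/1297793 + t(P)/4135042 = 3379327/1297793 + (-739/227 - 1/227*1606)/4135042 = 3379327*(1/1297793) + (-739/227 - 1606/227)*(1/4135042) = 482761/185399 - 2345/227*1/4135042 = 482761/185399 - 2345/938654534 = 453145366727719/174025611949066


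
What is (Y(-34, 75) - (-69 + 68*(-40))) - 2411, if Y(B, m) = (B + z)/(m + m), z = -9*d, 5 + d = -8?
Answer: 56783/150 ≈ 378.55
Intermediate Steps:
d = -13 (d = -5 - 8 = -13)
z = 117 (z = -9*(-13) = 117)
Y(B, m) = (117 + B)/(2*m) (Y(B, m) = (B + 117)/(m + m) = (117 + B)/((2*m)) = (117 + B)*(1/(2*m)) = (117 + B)/(2*m))
(Y(-34, 75) - (-69 + 68*(-40))) - 2411 = ((½)*(117 - 34)/75 - (-69 + 68*(-40))) - 2411 = ((½)*(1/75)*83 - (-69 - 2720)) - 2411 = (83/150 - 1*(-2789)) - 2411 = (83/150 + 2789) - 2411 = 418433/150 - 2411 = 56783/150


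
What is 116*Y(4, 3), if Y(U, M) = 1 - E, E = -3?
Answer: 464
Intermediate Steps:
Y(U, M) = 4 (Y(U, M) = 1 - 1*(-3) = 1 + 3 = 4)
116*Y(4, 3) = 116*4 = 464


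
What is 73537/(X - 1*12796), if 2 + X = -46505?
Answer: -73537/59303 ≈ -1.2400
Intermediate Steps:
X = -46507 (X = -2 - 46505 = -46507)
73537/(X - 1*12796) = 73537/(-46507 - 1*12796) = 73537/(-46507 - 12796) = 73537/(-59303) = 73537*(-1/59303) = -73537/59303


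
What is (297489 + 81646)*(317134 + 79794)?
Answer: 150489297280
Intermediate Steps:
(297489 + 81646)*(317134 + 79794) = 379135*396928 = 150489297280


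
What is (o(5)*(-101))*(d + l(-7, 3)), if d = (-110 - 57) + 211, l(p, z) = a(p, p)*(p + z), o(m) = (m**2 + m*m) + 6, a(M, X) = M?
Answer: -407232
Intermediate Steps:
o(m) = 6 + 2*m**2 (o(m) = (m**2 + m**2) + 6 = 2*m**2 + 6 = 6 + 2*m**2)
l(p, z) = p*(p + z)
d = 44 (d = -167 + 211 = 44)
(o(5)*(-101))*(d + l(-7, 3)) = ((6 + 2*5**2)*(-101))*(44 - 7*(-7 + 3)) = ((6 + 2*25)*(-101))*(44 - 7*(-4)) = ((6 + 50)*(-101))*(44 + 28) = (56*(-101))*72 = -5656*72 = -407232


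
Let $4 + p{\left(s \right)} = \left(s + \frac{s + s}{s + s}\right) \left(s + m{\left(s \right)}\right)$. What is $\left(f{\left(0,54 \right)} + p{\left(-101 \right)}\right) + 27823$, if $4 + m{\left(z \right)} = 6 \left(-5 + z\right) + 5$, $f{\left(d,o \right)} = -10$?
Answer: $101409$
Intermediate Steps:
$m{\left(z \right)} = -29 + 6 z$ ($m{\left(z \right)} = -4 + \left(6 \left(-5 + z\right) + 5\right) = -4 + \left(\left(-30 + 6 z\right) + 5\right) = -4 + \left(-25 + 6 z\right) = -29 + 6 z$)
$p{\left(s \right)} = -4 + \left(1 + s\right) \left(-29 + 7 s\right)$ ($p{\left(s \right)} = -4 + \left(s + \frac{s + s}{s + s}\right) \left(s + \left(-29 + 6 s\right)\right) = -4 + \left(s + \frac{2 s}{2 s}\right) \left(-29 + 7 s\right) = -4 + \left(s + 2 s \frac{1}{2 s}\right) \left(-29 + 7 s\right) = -4 + \left(s + 1\right) \left(-29 + 7 s\right) = -4 + \left(1 + s\right) \left(-29 + 7 s\right)$)
$\left(f{\left(0,54 \right)} + p{\left(-101 \right)}\right) + 27823 = \left(-10 - \left(-2189 - 71407\right)\right) + 27823 = \left(-10 + \left(-33 + 2222 + 7 \cdot 10201\right)\right) + 27823 = \left(-10 + \left(-33 + 2222 + 71407\right)\right) + 27823 = \left(-10 + 73596\right) + 27823 = 73586 + 27823 = 101409$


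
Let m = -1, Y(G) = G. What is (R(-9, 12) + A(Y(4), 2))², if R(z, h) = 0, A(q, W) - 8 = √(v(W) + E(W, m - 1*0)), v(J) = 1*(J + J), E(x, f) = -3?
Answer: 81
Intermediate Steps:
v(J) = 2*J (v(J) = 1*(2*J) = 2*J)
A(q, W) = 8 + √(-3 + 2*W) (A(q, W) = 8 + √(2*W - 3) = 8 + √(-3 + 2*W))
(R(-9, 12) + A(Y(4), 2))² = (0 + (8 + √(-3 + 2*2)))² = (0 + (8 + √(-3 + 4)))² = (0 + (8 + √1))² = (0 + (8 + 1))² = (0 + 9)² = 9² = 81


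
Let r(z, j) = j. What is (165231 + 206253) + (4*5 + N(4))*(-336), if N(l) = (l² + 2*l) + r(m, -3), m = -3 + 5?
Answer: 357708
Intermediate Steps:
m = 2
N(l) = -3 + l² + 2*l (N(l) = (l² + 2*l) - 3 = -3 + l² + 2*l)
(165231 + 206253) + (4*5 + N(4))*(-336) = (165231 + 206253) + (4*5 + (-3 + 4² + 2*4))*(-336) = 371484 + (20 + (-3 + 16 + 8))*(-336) = 371484 + (20 + 21)*(-336) = 371484 + 41*(-336) = 371484 - 13776 = 357708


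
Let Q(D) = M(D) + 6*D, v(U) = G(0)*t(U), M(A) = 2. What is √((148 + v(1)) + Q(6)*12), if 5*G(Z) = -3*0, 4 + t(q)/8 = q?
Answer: 2*√151 ≈ 24.576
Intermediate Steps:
t(q) = -32 + 8*q
G(Z) = 0 (G(Z) = (-3*0)/5 = (⅕)*0 = 0)
v(U) = 0 (v(U) = 0*(-32 + 8*U) = 0)
Q(D) = 2 + 6*D
√((148 + v(1)) + Q(6)*12) = √((148 + 0) + (2 + 6*6)*12) = √(148 + (2 + 36)*12) = √(148 + 38*12) = √(148 + 456) = √604 = 2*√151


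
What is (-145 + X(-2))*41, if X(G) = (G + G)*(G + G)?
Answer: -5289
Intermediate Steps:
X(G) = 4*G² (X(G) = (2*G)*(2*G) = 4*G²)
(-145 + X(-2))*41 = (-145 + 4*(-2)²)*41 = (-145 + 4*4)*41 = (-145 + 16)*41 = -129*41 = -5289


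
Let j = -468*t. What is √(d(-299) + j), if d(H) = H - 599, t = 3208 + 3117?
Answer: I*√2960998 ≈ 1720.8*I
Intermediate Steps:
t = 6325
j = -2960100 (j = -468*6325 = -2960100)
d(H) = -599 + H
√(d(-299) + j) = √((-599 - 299) - 2960100) = √(-898 - 2960100) = √(-2960998) = I*√2960998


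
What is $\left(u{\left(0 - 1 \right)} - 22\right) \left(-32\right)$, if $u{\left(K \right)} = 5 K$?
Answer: $864$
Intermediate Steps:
$\left(u{\left(0 - 1 \right)} - 22\right) \left(-32\right) = \left(5 \left(0 - 1\right) - 22\right) \left(-32\right) = \left(5 \left(-1\right) - 22\right) \left(-32\right) = \left(-5 - 22\right) \left(-32\right) = \left(-27\right) \left(-32\right) = 864$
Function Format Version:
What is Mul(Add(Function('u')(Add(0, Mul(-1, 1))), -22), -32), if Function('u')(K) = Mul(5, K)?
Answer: 864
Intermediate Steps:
Mul(Add(Function('u')(Add(0, Mul(-1, 1))), -22), -32) = Mul(Add(Mul(5, Add(0, Mul(-1, 1))), -22), -32) = Mul(Add(Mul(5, Add(0, -1)), -22), -32) = Mul(Add(Mul(5, -1), -22), -32) = Mul(Add(-5, -22), -32) = Mul(-27, -32) = 864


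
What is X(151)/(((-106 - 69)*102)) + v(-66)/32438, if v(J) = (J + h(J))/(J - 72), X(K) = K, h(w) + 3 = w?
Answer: -16036507/1902488700 ≈ -0.0084292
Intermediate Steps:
h(w) = -3 + w
v(J) = (-3 + 2*J)/(-72 + J) (v(J) = (J + (-3 + J))/(J - 72) = (-3 + 2*J)/(-72 + J))
X(151)/(((-106 - 69)*102)) + v(-66)/32438 = 151/(((-106 - 69)*102)) + ((-3 + 2*(-66))/(-72 - 66))/32438 = 151/((-175*102)) + ((-3 - 132)/(-138))*(1/32438) = 151/(-17850) - 1/138*(-135)*(1/32438) = 151*(-1/17850) + (45/46)*(1/32438) = -151/17850 + 45/1492148 = -16036507/1902488700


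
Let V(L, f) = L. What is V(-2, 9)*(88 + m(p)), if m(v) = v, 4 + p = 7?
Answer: -182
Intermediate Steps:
p = 3 (p = -4 + 7 = 3)
V(-2, 9)*(88 + m(p)) = -2*(88 + 3) = -2*91 = -182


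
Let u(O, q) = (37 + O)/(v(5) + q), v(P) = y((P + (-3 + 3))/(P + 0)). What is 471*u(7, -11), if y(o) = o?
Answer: -10362/5 ≈ -2072.4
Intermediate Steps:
v(P) = 1 (v(P) = (P + (-3 + 3))/(P + 0) = (P + 0)/P = P/P = 1)
u(O, q) = (37 + O)/(1 + q)
471*u(7, -11) = 471*((37 + 7)/(1 - 11)) = 471*(44/(-10)) = 471*(-⅒*44) = 471*(-22/5) = -10362/5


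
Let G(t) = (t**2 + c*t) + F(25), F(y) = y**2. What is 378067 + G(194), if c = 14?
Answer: 419044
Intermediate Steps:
G(t) = 625 + t**2 + 14*t (G(t) = (t**2 + 14*t) + 25**2 = (t**2 + 14*t) + 625 = 625 + t**2 + 14*t)
378067 + G(194) = 378067 + (625 + 194**2 + 14*194) = 378067 + (625 + 37636 + 2716) = 378067 + 40977 = 419044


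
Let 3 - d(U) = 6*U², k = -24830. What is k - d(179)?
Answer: 167413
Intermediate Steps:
d(U) = 3 - 6*U²
k - d(179) = -24830 - (3 - 6*179²) = -24830 - (3 - 6*32041) = -24830 - (3 - 192246) = -24830 - 1*(-192243) = -24830 + 192243 = 167413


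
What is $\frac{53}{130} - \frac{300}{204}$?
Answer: $- \frac{2349}{2210} \approx -1.0629$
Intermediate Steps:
$\frac{53}{130} - \frac{300}{204} = 53 \cdot \frac{1}{130} - \frac{25}{17} = \frac{53}{130} - \frac{25}{17} = - \frac{2349}{2210}$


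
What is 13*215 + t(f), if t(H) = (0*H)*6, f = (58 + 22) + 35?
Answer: 2795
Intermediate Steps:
f = 115 (f = 80 + 35 = 115)
t(H) = 0 (t(H) = 0*6 = 0)
13*215 + t(f) = 13*215 + 0 = 2795 + 0 = 2795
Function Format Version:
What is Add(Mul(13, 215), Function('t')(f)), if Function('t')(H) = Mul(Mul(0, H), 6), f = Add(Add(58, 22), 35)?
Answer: 2795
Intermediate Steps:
f = 115 (f = Add(80, 35) = 115)
Function('t')(H) = 0 (Function('t')(H) = Mul(0, 6) = 0)
Add(Mul(13, 215), Function('t')(f)) = Add(Mul(13, 215), 0) = Add(2795, 0) = 2795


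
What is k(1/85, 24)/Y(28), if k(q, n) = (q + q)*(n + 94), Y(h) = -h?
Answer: -59/595 ≈ -0.099160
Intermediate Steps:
k(q, n) = 2*q*(94 + n) (k(q, n) = (2*q)*(94 + n) = 2*q*(94 + n))
k(1/85, 24)/Y(28) = (2*(94 + 24)/85)/((-1*28)) = (2*(1/85)*118)/(-28) = (236/85)*(-1/28) = -59/595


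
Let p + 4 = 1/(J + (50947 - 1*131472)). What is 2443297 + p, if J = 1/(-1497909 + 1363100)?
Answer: 26523154275437909/10855494726 ≈ 2.4433e+6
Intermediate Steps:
J = -1/134809 (J = 1/(-134809) = -1/134809 ≈ -7.4179e-6)
p = -43422113713/10855494726 (p = -4 + 1/(-1/134809 + (50947 - 1*131472)) = -4 + 1/(-1/134809 + (50947 - 131472)) = -4 + 1/(-1/134809 - 80525) = -4 + 1/(-10855494726/134809) = -4 - 134809/10855494726 = -43422113713/10855494726 ≈ -4.0000)
2443297 + p = 2443297 - 43422113713/10855494726 = 26523154275437909/10855494726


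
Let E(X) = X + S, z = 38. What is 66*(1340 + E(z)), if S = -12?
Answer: 90156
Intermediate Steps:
E(X) = -12 + X (E(X) = X - 12 = -12 + X)
66*(1340 + E(z)) = 66*(1340 + (-12 + 38)) = 66*(1340 + 26) = 66*1366 = 90156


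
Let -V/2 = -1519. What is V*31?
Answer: 94178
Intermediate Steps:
V = 3038 (V = -2*(-1519) = 3038)
V*31 = 3038*31 = 94178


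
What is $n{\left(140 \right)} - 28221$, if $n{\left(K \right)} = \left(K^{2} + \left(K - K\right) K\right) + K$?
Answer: $-8481$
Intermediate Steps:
$n{\left(K \right)} = K + K^{2}$ ($n{\left(K \right)} = \left(K^{2} + 0 K\right) + K = \left(K^{2} + 0\right) + K = K^{2} + K = K + K^{2}$)
$n{\left(140 \right)} - 28221 = 140 \left(1 + 140\right) - 28221 = 140 \cdot 141 - 28221 = 19740 - 28221 = -8481$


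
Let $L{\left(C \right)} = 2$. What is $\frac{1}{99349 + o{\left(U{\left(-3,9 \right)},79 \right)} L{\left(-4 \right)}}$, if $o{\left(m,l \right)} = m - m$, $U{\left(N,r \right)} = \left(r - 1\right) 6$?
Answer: $\frac{1}{99349} \approx 1.0066 \cdot 10^{-5}$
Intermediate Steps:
$U{\left(N,r \right)} = -6 + 6 r$ ($U{\left(N,r \right)} = \left(-1 + r\right) 6 = -6 + 6 r$)
$o{\left(m,l \right)} = 0$
$\frac{1}{99349 + o{\left(U{\left(-3,9 \right)},79 \right)} L{\left(-4 \right)}} = \frac{1}{99349 + 0 \cdot 2} = \frac{1}{99349 + 0} = \frac{1}{99349}$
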